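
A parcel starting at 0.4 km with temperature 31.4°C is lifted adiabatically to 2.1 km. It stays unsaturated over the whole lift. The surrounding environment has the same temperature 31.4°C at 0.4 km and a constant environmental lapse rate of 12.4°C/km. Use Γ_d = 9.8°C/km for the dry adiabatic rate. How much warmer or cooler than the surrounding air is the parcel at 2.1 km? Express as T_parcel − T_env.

+4.42°C (parcel warmer than environment)

Parcel:
  400 → 2100 m (dry, 9.8°C/km): ΔT = -9.8 × 1.7 = -16.66°C → T = 14.74°C
Environment:
  400 → 2100 m (environment, 12.4°C/km): ΔT = -12.4 × 1.7 = -21.08°C → T = 10.32°C
T_parcel − T_env = 14.74 − 10.32 = +4.42°C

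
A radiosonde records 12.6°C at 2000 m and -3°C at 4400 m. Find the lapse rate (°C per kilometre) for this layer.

6.5°C/km

Γ = −ΔT/Δz = (12.6 − (-3)) / (4400 − 2000) m
  = 15.6°C / 2.4 km = 6.5°C/km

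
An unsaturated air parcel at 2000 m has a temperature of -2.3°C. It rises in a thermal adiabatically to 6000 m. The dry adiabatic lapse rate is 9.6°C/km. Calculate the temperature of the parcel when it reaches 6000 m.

2000 → 6000 m (dry adiabatic, 9.6°C/km): ΔT = -9.6 × 4 = -38.4°C → T = -40.7°C

-40.7°C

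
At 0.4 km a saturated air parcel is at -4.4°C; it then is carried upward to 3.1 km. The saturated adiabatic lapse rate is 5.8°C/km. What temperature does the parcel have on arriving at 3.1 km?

-20.06°C

Saturated adiabatic to 3100 m: -5.8 × 2.7 km = -15.66°C, so T = -20.06°C.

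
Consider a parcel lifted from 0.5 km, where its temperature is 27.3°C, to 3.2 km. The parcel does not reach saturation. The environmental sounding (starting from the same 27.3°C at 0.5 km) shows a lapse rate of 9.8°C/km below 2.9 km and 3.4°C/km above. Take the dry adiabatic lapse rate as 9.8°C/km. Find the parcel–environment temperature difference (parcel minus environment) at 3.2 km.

-1.92°C (parcel cooler than environment)

Parcel:
  Dry to 3200 m: -9.8 × 2.7 km = -26.46°C, so T = 0.84°C.
Environment:
  Environment, lower layer to 2900 m: -9.8 × 2.4 km = -23.52°C, so T = 3.78°C.
  Environment, upper layer to 3200 m: -3.4 × 0.3 km = -1.02°C, so T = 2.76°C.
T_parcel − T_env = 0.84 − 2.76 = -1.92°C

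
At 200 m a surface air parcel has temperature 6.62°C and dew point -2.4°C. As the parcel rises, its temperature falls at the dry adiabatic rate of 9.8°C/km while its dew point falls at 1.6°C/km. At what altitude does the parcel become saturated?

T and T_d converge at 9.8 − 1.6 = 8.2°C per km
Height above start = (6.62 − (-2.4)) / 8.2 = 1.1 km
LCL altitude = 200 m + 1100 m = 1300 m

1300 m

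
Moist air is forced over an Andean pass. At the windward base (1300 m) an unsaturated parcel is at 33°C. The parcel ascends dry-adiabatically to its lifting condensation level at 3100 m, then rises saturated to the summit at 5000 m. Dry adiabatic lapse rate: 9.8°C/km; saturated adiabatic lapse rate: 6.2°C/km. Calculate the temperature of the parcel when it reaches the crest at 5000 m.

3.58°C

1300–3100 m, dry: Δz = 1.8 km ⇒ ΔT = -17.64°C; T = 15.36°C
3100–5000 m, saturated: Δz = 1.9 km ⇒ ΔT = -11.78°C; T = 3.58°C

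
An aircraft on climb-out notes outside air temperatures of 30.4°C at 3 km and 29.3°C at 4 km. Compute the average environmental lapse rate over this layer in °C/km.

1.1°C/km

Γ = −ΔT/Δz = (30.4 − 29.3) / (4000 − 3000) m
  = 1.1°C / 1 km = 1.1°C/km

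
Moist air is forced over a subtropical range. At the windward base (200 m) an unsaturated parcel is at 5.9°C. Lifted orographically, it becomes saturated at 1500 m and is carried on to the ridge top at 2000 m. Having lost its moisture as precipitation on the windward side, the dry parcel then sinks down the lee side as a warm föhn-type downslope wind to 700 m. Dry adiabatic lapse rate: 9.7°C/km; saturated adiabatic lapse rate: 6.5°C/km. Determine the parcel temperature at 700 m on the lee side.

2.65°C

200 → 1500 m (dry, 9.7°C/km): ΔT = -9.7 × 1.3 = -12.61°C → T = -6.71°C
1500 → 2000 m (saturated, 6.5°C/km): ΔT = -6.5 × 0.5 = -3.25°C → T = -9.96°C
2000 → 700 m (dry descent, 9.7°C/km): ΔT = +9.7 × 1.3 = +12.61°C → T = 2.65°C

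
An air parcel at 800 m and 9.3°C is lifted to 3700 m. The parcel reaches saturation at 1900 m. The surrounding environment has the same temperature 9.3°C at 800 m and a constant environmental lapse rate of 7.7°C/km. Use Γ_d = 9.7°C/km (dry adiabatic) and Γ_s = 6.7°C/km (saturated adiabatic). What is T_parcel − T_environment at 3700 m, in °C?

-0.4°C (parcel cooler than environment)

Parcel:
  800–1900 m, dry: Δz = 1.1 km ⇒ ΔT = -10.67°C; T = -1.37°C
  1900–3700 m, saturated: Δz = 1.8 km ⇒ ΔT = -12.06°C; T = -13.43°C
Environment:
  800–3700 m, environment: Δz = 2.9 km ⇒ ΔT = -22.33°C; T = -13.03°C
T_parcel − T_env = -13.43 − (-13.03) = -0.4°C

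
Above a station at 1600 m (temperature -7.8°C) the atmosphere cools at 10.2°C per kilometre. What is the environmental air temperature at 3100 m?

-23.1°C

Environmental to 3100 m: -10.2 × 1.5 km = -15.3°C, so T = -23.1°C.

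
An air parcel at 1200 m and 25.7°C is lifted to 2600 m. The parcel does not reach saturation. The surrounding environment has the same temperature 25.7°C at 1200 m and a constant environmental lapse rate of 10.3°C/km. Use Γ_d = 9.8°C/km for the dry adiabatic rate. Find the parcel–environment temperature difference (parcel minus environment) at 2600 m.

Parcel:
  Dry to 2600 m: -9.8 × 1.4 km = -13.72°C, so T = 11.98°C.
Environment:
  Environment to 2600 m: -10.3 × 1.4 km = -14.42°C, so T = 11.28°C.
T_parcel − T_env = 11.98 − 11.28 = +0.7°C

+0.7°C (parcel warmer than environment)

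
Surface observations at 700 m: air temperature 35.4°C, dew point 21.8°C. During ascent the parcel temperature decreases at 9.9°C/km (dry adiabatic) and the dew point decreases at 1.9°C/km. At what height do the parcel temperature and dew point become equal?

2400 m

T and T_d converge at 9.9 − 1.9 = 8°C per km
Height above start = (35.4 − 21.8) / 8 = 1.7 km
LCL altitude = 700 m + 1700 m = 2400 m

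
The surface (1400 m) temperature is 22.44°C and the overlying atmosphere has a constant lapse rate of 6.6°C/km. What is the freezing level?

Height above start = (22.44 − 0) / 6.6 = 3.4 km
Altitude = 1400 m + 3400 m = 4800 m

4800 m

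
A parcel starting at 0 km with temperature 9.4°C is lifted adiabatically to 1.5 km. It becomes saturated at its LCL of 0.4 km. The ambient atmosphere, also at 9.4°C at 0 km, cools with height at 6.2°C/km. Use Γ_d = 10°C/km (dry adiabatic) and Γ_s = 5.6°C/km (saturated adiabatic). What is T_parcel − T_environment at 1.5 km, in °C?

-0.86°C (parcel cooler than environment)

Parcel:
  From 0 m to 400 m (dry): cools by 10 × 0.4 = 4°C, giving 5.4°C.
  From 400 m to 1500 m (saturated): cools by 5.6 × 1.1 = 6.16°C, giving -0.76°C.
Environment:
  From 0 m to 1500 m (environment): cools by 6.2 × 1.5 = 9.3°C, giving 0.1°C.
T_parcel − T_env = -0.76 − 0.1 = -0.86°C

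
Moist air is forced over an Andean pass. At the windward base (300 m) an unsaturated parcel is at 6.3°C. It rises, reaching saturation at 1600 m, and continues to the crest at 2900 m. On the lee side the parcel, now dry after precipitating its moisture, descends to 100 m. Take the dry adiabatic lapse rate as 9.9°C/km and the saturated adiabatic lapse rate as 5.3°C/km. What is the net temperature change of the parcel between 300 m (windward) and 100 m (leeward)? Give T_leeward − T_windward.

+7.96°C

From 300 m to 1600 m (dry): cools by 9.9 × 1.3 = 12.87°C, giving -6.57°C.
From 1600 m to 2900 m (saturated): cools by 5.3 × 1.3 = 6.89°C, giving -13.46°C.
From 2900 m to 100 m (dry descent): warms by 9.9 × 2.8 = 27.72°C, giving 14.26°C.
Net change vs windward start: 14.26 − 6.3 = +7.96°C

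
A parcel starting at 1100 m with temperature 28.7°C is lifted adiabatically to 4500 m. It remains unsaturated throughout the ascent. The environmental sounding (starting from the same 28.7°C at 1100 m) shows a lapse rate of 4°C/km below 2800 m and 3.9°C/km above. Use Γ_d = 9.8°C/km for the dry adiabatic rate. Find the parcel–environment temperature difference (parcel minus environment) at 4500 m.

-19.89°C (parcel cooler than environment)

Parcel:
  Dry to 4500 m: -9.8 × 3.4 km = -33.32°C, so T = -4.62°C.
Environment:
  Environment, lower layer to 2800 m: -4 × 1.7 km = -6.8°C, so T = 21.9°C.
  Environment, upper layer to 4500 m: -3.9 × 1.7 km = -6.63°C, so T = 15.27°C.
T_parcel − T_env = -4.62 − 15.27 = -19.89°C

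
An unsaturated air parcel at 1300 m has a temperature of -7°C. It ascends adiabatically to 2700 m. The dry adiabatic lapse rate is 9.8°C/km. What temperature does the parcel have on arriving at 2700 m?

-20.72°C

Dry adiabatic to 2700 m: -9.8 × 1.4 km = -13.72°C, so T = -20.72°C.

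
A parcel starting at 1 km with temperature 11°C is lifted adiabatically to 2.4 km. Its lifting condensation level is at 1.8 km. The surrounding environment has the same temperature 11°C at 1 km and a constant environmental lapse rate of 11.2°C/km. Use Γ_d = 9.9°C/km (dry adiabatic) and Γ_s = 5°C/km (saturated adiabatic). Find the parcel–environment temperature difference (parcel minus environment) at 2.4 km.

+4.76°C (parcel warmer than environment)

Parcel:
  From 1000 m to 1800 m (dry): cools by 9.9 × 0.8 = 7.92°C, giving 3.08°C.
  From 1800 m to 2400 m (saturated): cools by 5 × 0.6 = 3°C, giving 0.08°C.
Environment:
  From 1000 m to 2400 m (environment): cools by 11.2 × 1.4 = 15.68°C, giving -4.68°C.
T_parcel − T_env = 0.08 − (-4.68) = +4.76°C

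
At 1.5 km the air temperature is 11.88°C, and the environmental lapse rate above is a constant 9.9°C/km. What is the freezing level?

Height above start = (11.88 − 0) / 9.9 = 1.2 km
Altitude = 1500 m + 1200 m = 2700 m

2.7 km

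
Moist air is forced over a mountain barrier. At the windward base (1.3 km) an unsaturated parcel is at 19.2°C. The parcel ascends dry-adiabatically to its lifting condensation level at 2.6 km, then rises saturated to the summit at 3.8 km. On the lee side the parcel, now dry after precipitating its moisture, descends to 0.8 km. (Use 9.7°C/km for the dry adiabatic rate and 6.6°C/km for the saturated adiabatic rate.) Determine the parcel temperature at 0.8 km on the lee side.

Dry to 2600 m: -9.7 × 1.3 km = -12.61°C, so T = 6.59°C.
Saturated to 3800 m: -6.6 × 1.2 km = -7.92°C, so T = -1.33°C.
Dry descent to 800 m: +9.7 × 3 km = +29.1°C, so T = 27.77°C.

27.77°C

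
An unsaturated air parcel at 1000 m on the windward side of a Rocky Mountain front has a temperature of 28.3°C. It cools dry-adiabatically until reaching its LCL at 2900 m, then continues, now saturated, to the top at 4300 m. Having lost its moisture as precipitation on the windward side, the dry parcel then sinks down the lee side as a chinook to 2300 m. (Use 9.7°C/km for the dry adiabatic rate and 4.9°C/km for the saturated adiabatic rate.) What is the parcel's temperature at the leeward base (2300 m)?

Dry to 2900 m: -9.7 × 1.9 km = -18.43°C, so T = 9.87°C.
Saturated to 4300 m: -4.9 × 1.4 km = -6.86°C, so T = 3.01°C.
Dry descent to 2300 m: +9.7 × 2 km = +19.4°C, so T = 22.41°C.

22.41°C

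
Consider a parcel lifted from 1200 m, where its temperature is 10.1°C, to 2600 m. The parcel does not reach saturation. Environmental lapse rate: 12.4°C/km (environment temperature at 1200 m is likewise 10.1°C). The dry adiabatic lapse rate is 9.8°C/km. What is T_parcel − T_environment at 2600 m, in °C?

Parcel:
  1200 → 2600 m (dry, 9.8°C/km): ΔT = -9.8 × 1.4 = -13.72°C → T = -3.62°C
Environment:
  1200 → 2600 m (environment, 12.4°C/km): ΔT = -12.4 × 1.4 = -17.36°C → T = -7.26°C
T_parcel − T_env = -3.62 − (-7.26) = +3.64°C

+3.64°C (parcel warmer than environment)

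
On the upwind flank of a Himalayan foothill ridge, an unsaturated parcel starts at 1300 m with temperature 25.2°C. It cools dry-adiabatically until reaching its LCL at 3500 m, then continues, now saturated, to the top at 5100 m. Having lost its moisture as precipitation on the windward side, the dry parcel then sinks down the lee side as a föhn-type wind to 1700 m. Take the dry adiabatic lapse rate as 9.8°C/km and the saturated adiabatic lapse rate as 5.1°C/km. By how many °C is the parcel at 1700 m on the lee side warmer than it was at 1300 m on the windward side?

+3.6°C

From 1300 m to 3500 m (dry): cools by 9.8 × 2.2 = 21.56°C, giving 3.64°C.
From 3500 m to 5100 m (saturated): cools by 5.1 × 1.6 = 8.16°C, giving -4.52°C.
From 5100 m to 1700 m (dry descent): warms by 9.8 × 3.4 = 33.32°C, giving 28.8°C.
Net change vs windward start: 28.8 − 25.2 = +3.6°C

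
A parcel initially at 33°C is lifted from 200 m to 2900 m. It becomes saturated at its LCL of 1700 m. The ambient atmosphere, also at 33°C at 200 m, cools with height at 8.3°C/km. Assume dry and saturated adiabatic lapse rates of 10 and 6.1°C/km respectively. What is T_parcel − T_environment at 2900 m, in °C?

Parcel:
  From 200 m to 1700 m (dry): cools by 10 × 1.5 = 15°C, giving 18°C.
  From 1700 m to 2900 m (saturated): cools by 6.1 × 1.2 = 7.32°C, giving 10.68°C.
Environment:
  From 200 m to 2900 m (environment): cools by 8.3 × 2.7 = 22.41°C, giving 10.59°C.
T_parcel − T_env = 10.68 − 10.59 = +0.09°C

+0.09°C (parcel warmer than environment)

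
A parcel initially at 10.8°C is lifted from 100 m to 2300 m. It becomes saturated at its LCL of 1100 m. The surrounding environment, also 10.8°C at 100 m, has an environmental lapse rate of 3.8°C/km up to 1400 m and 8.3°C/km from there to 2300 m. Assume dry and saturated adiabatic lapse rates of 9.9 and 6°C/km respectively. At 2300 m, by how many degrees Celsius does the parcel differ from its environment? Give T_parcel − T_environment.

Parcel:
  100–1100 m, dry: Δz = 1 km ⇒ ΔT = -9.9°C; T = 0.9°C
  1100–2300 m, saturated: Δz = 1.2 km ⇒ ΔT = -7.2°C; T = -6.3°C
Environment:
  100–1400 m, environment, lower layer: Δz = 1.3 km ⇒ ΔT = -4.94°C; T = 5.86°C
  1400–2300 m, environment, upper layer: Δz = 0.9 km ⇒ ΔT = -7.47°C; T = -1.61°C
T_parcel − T_env = -6.3 − (-1.61) = -4.69°C

-4.69°C (parcel cooler than environment)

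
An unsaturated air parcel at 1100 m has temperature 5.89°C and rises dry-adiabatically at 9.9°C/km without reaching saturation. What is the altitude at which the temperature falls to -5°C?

Height above start = (5.89 − (-5)) / 9.9 = 1.1 km
Altitude = 1100 m + 1100 m = 2200 m

2200 m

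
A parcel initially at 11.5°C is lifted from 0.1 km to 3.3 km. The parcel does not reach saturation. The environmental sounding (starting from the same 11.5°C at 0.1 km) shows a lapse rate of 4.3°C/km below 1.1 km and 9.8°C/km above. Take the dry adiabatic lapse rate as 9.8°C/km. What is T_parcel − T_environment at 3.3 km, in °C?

-5.5°C (parcel cooler than environment)

Parcel:
  From 100 m to 3300 m (dry): cools by 9.8 × 3.2 = 31.36°C, giving -19.86°C.
Environment:
  From 100 m to 1100 m (environment, lower layer): cools by 4.3 × 1 = 4.3°C, giving 7.2°C.
  From 1100 m to 3300 m (environment, upper layer): cools by 9.8 × 2.2 = 21.56°C, giving -14.36°C.
T_parcel − T_env = -19.86 − (-14.36) = -5.5°C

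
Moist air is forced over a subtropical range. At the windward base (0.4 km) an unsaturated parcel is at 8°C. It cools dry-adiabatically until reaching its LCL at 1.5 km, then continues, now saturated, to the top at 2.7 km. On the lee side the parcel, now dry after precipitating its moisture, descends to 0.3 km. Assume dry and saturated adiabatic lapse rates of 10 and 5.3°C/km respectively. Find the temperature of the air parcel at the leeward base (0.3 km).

From 400 m to 1500 m (dry): cools by 10 × 1.1 = 11°C, giving -3°C.
From 1500 m to 2700 m (saturated): cools by 5.3 × 1.2 = 6.36°C, giving -9.36°C.
From 2700 m to 300 m (dry descent): warms by 10 × 2.4 = 24°C, giving 14.64°C.

14.64°C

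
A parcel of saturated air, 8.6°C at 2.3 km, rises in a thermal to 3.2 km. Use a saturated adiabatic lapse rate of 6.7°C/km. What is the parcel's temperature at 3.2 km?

From 2300 m to 3200 m (saturated adiabatic): cools by 6.7 × 0.9 = 6.03°C, giving 2.57°C.

2.57°C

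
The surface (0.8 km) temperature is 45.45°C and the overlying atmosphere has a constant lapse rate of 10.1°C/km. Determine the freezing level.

Height above start = (45.45 − 0) / 10.1 = 4.5 km
Altitude = 800 m + 4500 m = 5300 m

5.3 km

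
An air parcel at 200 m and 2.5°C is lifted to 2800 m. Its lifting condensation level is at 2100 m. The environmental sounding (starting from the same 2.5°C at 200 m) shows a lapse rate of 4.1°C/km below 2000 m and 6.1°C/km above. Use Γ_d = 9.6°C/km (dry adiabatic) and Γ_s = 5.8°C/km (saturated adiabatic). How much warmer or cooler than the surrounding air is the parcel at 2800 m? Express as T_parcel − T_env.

Parcel:
  200 → 2100 m (dry, 9.6°C/km): ΔT = -9.6 × 1.9 = -18.24°C → T = -15.74°C
  2100 → 2800 m (saturated, 5.8°C/km): ΔT = -5.8 × 0.7 = -4.06°C → T = -19.8°C
Environment:
  200 → 2000 m (environment, lower layer, 4.1°C/km): ΔT = -4.1 × 1.8 = -7.38°C → T = -4.88°C
  2000 → 2800 m (environment, upper layer, 6.1°C/km): ΔT = -6.1 × 0.8 = -4.88°C → T = -9.76°C
T_parcel − T_env = -19.8 − (-9.76) = -10.04°C

-10.04°C (parcel cooler than environment)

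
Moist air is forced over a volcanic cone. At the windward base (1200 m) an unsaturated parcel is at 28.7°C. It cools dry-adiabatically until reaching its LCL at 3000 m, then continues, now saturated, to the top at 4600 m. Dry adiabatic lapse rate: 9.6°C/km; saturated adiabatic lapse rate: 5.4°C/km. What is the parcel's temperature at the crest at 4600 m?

2.78°C

From 1200 m to 3000 m (dry): cools by 9.6 × 1.8 = 17.28°C, giving 11.42°C.
From 3000 m to 4600 m (saturated): cools by 5.4 × 1.6 = 8.64°C, giving 2.78°C.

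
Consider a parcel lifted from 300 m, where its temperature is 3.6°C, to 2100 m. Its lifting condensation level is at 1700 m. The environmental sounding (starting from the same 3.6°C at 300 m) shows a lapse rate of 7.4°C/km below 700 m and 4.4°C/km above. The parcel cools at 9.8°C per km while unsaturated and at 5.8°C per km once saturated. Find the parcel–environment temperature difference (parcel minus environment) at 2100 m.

Parcel:
  300 → 1700 m (dry, 9.8°C/km): ΔT = -9.8 × 1.4 = -13.72°C → T = -10.12°C
  1700 → 2100 m (saturated, 5.8°C/km): ΔT = -5.8 × 0.4 = -2.32°C → T = -12.44°C
Environment:
  300 → 700 m (environment, lower layer, 7.4°C/km): ΔT = -7.4 × 0.4 = -2.96°C → T = 0.64°C
  700 → 2100 m (environment, upper layer, 4.4°C/km): ΔT = -4.4 × 1.4 = -6.16°C → T = -5.52°C
T_parcel − T_env = -12.44 − (-5.52) = -6.92°C

-6.92°C (parcel cooler than environment)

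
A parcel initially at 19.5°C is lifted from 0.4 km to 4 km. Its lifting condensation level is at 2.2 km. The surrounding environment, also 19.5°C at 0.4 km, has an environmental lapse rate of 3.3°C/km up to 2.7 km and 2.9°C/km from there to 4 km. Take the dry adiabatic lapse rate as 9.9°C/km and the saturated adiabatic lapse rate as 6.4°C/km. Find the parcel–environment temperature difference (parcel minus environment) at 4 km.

-17.98°C (parcel cooler than environment)

Parcel:
  400 → 2200 m (dry, 9.9°C/km): ΔT = -9.9 × 1.8 = -17.82°C → T = 1.68°C
  2200 → 4000 m (saturated, 6.4°C/km): ΔT = -6.4 × 1.8 = -11.52°C → T = -9.84°C
Environment:
  400 → 2700 m (environment, lower layer, 3.3°C/km): ΔT = -3.3 × 2.3 = -7.59°C → T = 11.91°C
  2700 → 4000 m (environment, upper layer, 2.9°C/km): ΔT = -2.9 × 1.3 = -3.77°C → T = 8.14°C
T_parcel − T_env = -9.84 − 8.14 = -17.98°C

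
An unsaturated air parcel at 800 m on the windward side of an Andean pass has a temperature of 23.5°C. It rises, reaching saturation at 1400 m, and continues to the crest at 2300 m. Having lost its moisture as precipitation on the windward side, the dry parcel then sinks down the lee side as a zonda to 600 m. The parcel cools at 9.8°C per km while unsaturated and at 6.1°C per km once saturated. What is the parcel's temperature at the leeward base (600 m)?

28.79°C

Dry to 1400 m: -9.8 × 0.6 km = -5.88°C, so T = 17.62°C.
Saturated to 2300 m: -6.1 × 0.9 km = -5.49°C, so T = 12.13°C.
Dry descent to 600 m: +9.8 × 1.7 km = +16.66°C, so T = 28.79°C.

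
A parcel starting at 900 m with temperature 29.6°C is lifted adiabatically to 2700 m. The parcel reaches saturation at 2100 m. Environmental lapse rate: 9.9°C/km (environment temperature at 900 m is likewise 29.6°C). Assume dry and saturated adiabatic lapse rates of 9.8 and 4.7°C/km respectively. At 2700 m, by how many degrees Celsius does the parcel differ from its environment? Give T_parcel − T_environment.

Parcel:
  900–2100 m, dry: Δz = 1.2 km ⇒ ΔT = -11.76°C; T = 17.84°C
  2100–2700 m, saturated: Δz = 0.6 km ⇒ ΔT = -2.82°C; T = 15.02°C
Environment:
  900–2700 m, environment: Δz = 1.8 km ⇒ ΔT = -17.82°C; T = 11.78°C
T_parcel − T_env = 15.02 − 11.78 = +3.24°C

+3.24°C (parcel warmer than environment)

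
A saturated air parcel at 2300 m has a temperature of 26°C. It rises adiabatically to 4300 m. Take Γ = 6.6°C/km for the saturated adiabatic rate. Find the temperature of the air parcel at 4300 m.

2300 → 4300 m (saturated adiabatic, 6.6°C/km): ΔT = -6.6 × 2 = -13.2°C → T = 12.8°C

12.8°C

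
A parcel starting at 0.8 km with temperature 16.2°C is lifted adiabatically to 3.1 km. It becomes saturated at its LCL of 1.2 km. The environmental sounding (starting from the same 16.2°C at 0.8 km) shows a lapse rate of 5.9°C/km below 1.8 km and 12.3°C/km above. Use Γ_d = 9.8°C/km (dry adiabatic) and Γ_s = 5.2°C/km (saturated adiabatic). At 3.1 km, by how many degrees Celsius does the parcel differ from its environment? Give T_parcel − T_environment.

Parcel:
  From 800 m to 1200 m (dry): cools by 9.8 × 0.4 = 3.92°C, giving 12.28°C.
  From 1200 m to 3100 m (saturated): cools by 5.2 × 1.9 = 9.88°C, giving 2.4°C.
Environment:
  From 800 m to 1800 m (environment, lower layer): cools by 5.9 × 1 = 5.9°C, giving 10.3°C.
  From 1800 m to 3100 m (environment, upper layer): cools by 12.3 × 1.3 = 15.99°C, giving -5.69°C.
T_parcel − T_env = 2.4 − (-5.69) = +8.09°C

+8.09°C (parcel warmer than environment)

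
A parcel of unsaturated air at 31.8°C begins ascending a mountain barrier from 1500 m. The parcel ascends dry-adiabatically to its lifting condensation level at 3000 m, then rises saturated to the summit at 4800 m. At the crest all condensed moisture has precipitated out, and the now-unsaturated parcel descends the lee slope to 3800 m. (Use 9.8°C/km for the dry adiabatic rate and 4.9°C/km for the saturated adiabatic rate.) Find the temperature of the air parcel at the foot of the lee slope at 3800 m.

1500–3000 m, dry: Δz = 1.5 km ⇒ ΔT = -14.7°C; T = 17.1°C
3000–4800 m, saturated: Δz = 1.8 km ⇒ ΔT = -8.82°C; T = 8.28°C
4800–3800 m, dry descent: Δz = 1 km ⇒ ΔT = +9.8°C; T = 18.08°C

18.08°C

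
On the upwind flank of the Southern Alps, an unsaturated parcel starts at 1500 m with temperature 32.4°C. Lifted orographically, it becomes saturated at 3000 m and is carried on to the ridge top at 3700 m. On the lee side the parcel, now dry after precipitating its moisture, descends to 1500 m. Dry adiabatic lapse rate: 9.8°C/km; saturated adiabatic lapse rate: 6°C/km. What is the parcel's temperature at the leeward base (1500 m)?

35.06°C

1500–3000 m, dry: Δz = 1.5 km ⇒ ΔT = -14.7°C; T = 17.7°C
3000–3700 m, saturated: Δz = 0.7 km ⇒ ΔT = -4.2°C; T = 13.5°C
3700–1500 m, dry descent: Δz = 2.2 km ⇒ ΔT = +21.56°C; T = 35.06°C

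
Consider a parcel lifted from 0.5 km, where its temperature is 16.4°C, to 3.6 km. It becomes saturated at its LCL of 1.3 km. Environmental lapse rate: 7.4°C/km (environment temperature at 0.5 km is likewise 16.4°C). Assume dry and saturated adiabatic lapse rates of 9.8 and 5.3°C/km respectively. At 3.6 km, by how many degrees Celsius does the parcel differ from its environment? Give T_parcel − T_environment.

Parcel:
  Dry to 1300 m: -9.8 × 0.8 km = -7.84°C, so T = 8.56°C.
  Saturated to 3600 m: -5.3 × 2.3 km = -12.19°C, so T = -3.63°C.
Environment:
  Environment to 3600 m: -7.4 × 3.1 km = -22.94°C, so T = -6.54°C.
T_parcel − T_env = -3.63 − (-6.54) = +2.91°C

+2.91°C (parcel warmer than environment)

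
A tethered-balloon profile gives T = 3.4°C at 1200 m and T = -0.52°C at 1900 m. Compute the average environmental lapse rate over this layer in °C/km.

Γ = −ΔT/Δz = (3.4 − (-0.52)) / (1900 − 1200) m
  = 3.92°C / 0.7 km = 5.6°C/km

5.6°C/km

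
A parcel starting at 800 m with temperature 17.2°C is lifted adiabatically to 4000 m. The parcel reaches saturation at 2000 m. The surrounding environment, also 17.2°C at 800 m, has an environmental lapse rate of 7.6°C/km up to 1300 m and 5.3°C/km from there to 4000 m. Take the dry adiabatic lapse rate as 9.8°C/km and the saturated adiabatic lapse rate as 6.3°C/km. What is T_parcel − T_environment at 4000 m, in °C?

Parcel:
  From 800 m to 2000 m (dry): cools by 9.8 × 1.2 = 11.76°C, giving 5.44°C.
  From 2000 m to 4000 m (saturated): cools by 6.3 × 2 = 12.6°C, giving -7.16°C.
Environment:
  From 800 m to 1300 m (environment, lower layer): cools by 7.6 × 0.5 = 3.8°C, giving 13.4°C.
  From 1300 m to 4000 m (environment, upper layer): cools by 5.3 × 2.7 = 14.31°C, giving -0.91°C.
T_parcel − T_env = -7.16 − (-0.91) = -6.25°C

-6.25°C (parcel cooler than environment)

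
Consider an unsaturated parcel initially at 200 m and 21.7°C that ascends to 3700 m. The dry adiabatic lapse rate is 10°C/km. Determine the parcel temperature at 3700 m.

From 200 m to 3700 m (dry adiabatic): cools by 10 × 3.5 = 35°C, giving -13.3°C.

-13.3°C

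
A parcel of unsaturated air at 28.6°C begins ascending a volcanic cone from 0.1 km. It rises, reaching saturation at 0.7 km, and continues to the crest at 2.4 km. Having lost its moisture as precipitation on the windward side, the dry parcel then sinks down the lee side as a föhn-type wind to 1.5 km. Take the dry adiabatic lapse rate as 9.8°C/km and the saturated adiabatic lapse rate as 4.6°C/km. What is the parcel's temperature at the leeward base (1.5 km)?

100 → 700 m (dry, 9.8°C/km): ΔT = -9.8 × 0.6 = -5.88°C → T = 22.72°C
700 → 2400 m (saturated, 4.6°C/km): ΔT = -4.6 × 1.7 = -7.82°C → T = 14.9°C
2400 → 1500 m (dry descent, 9.8°C/km): ΔT = +9.8 × 0.9 = +8.82°C → T = 23.72°C

23.72°C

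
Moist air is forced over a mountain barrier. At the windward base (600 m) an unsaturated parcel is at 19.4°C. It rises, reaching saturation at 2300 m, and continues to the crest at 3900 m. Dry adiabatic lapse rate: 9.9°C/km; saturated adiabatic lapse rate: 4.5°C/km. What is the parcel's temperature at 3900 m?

-4.63°C

From 600 m to 2300 m (dry): cools by 9.9 × 1.7 = 16.83°C, giving 2.57°C.
From 2300 m to 3900 m (saturated): cools by 4.5 × 1.6 = 7.2°C, giving -4.63°C.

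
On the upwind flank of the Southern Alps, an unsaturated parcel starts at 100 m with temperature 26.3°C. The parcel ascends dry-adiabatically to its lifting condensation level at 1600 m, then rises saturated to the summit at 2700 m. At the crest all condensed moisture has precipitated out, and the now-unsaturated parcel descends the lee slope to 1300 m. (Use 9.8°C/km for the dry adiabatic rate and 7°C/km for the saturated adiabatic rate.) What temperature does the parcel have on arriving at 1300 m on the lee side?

17.62°C

100–1600 m, dry: Δz = 1.5 km ⇒ ΔT = -14.7°C; T = 11.6°C
1600–2700 m, saturated: Δz = 1.1 km ⇒ ΔT = -7.7°C; T = 3.9°C
2700–1300 m, dry descent: Δz = 1.4 km ⇒ ΔT = +13.72°C; T = 17.62°C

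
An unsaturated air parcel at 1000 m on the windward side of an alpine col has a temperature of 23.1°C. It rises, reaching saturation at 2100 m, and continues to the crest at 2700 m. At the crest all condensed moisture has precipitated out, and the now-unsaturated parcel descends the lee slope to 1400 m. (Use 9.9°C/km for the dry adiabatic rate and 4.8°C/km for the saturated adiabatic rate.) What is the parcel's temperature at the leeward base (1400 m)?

22.2°C

Dry to 2100 m: -9.9 × 1.1 km = -10.89°C, so T = 12.21°C.
Saturated to 2700 m: -4.8 × 0.6 km = -2.88°C, so T = 9.33°C.
Dry descent to 1400 m: +9.9 × 1.3 km = +12.87°C, so T = 22.2°C.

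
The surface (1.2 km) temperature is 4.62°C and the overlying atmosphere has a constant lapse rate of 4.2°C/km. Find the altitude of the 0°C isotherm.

Height above start = (4.62 − 0) / 4.2 = 1.1 km
Altitude = 1200 m + 1100 m = 2300 m

2.3 km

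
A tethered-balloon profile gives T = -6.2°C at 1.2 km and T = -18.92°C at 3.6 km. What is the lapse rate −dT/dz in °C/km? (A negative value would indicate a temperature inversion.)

5.3°C/km

Γ = −ΔT/Δz = (-6.2 − (-18.92)) / (3600 − 1200) m
  = 12.72°C / 2.4 km = 5.3°C/km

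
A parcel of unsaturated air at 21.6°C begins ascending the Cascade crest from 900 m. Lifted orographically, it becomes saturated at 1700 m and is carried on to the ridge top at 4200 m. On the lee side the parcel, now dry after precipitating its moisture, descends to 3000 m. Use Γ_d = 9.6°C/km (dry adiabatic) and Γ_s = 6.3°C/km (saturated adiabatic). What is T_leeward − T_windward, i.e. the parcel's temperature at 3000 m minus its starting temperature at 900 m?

-11.91°C

From 900 m to 1700 m (dry): cools by 9.6 × 0.8 = 7.68°C, giving 13.92°C.
From 1700 m to 4200 m (saturated): cools by 6.3 × 2.5 = 15.75°C, giving -1.83°C.
From 4200 m to 3000 m (dry descent): warms by 9.6 × 1.2 = 11.52°C, giving 9.69°C.
Net change vs windward start: 9.69 − 21.6 = -11.91°C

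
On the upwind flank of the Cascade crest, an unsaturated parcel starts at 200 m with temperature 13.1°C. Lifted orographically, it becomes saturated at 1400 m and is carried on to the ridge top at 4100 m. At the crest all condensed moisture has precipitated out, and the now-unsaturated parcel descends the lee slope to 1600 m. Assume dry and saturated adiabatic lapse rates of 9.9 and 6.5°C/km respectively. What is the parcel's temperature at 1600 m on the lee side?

8.42°C

From 200 m to 1400 m (dry): cools by 9.9 × 1.2 = 11.88°C, giving 1.22°C.
From 1400 m to 4100 m (saturated): cools by 6.5 × 2.7 = 17.55°C, giving -16.33°C.
From 4100 m to 1600 m (dry descent): warms by 9.9 × 2.5 = 24.75°C, giving 8.42°C.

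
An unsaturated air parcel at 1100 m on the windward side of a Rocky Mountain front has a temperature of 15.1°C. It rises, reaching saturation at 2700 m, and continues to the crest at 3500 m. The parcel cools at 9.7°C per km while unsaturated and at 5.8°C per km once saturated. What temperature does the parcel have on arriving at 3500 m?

-5.06°C

Dry to 2700 m: -9.7 × 1.6 km = -15.52°C, so T = -0.42°C.
Saturated to 3500 m: -5.8 × 0.8 km = -4.64°C, so T = -5.06°C.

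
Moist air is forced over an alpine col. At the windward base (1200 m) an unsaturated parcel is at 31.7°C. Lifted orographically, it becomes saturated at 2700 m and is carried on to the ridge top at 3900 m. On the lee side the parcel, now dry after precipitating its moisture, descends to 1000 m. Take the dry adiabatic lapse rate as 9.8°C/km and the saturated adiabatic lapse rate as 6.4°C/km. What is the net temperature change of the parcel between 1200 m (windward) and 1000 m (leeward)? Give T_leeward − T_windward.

1200 → 2700 m (dry, 9.8°C/km): ΔT = -9.8 × 1.5 = -14.7°C → T = 17°C
2700 → 3900 m (saturated, 6.4°C/km): ΔT = -6.4 × 1.2 = -7.68°C → T = 9.32°C
3900 → 1000 m (dry descent, 9.8°C/km): ΔT = +9.8 × 2.9 = +28.42°C → T = 37.74°C
Net change vs windward start: 37.74 − 31.7 = +6.04°C

+6.04°C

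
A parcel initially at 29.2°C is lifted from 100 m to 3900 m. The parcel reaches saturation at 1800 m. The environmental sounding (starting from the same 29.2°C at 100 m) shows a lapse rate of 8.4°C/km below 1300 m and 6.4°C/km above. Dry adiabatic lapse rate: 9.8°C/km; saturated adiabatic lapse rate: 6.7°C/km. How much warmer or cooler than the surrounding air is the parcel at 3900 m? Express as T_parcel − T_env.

Parcel:
  100 → 1800 m (dry, 9.8°C/km): ΔT = -9.8 × 1.7 = -16.66°C → T = 12.54°C
  1800 → 3900 m (saturated, 6.7°C/km): ΔT = -6.7 × 2.1 = -14.07°C → T = -1.53°C
Environment:
  100 → 1300 m (environment, lower layer, 8.4°C/km): ΔT = -8.4 × 1.2 = -10.08°C → T = 19.12°C
  1300 → 3900 m (environment, upper layer, 6.4°C/km): ΔT = -6.4 × 2.6 = -16.64°C → T = 2.48°C
T_parcel − T_env = -1.53 − 2.48 = -4.01°C

-4.01°C (parcel cooler than environment)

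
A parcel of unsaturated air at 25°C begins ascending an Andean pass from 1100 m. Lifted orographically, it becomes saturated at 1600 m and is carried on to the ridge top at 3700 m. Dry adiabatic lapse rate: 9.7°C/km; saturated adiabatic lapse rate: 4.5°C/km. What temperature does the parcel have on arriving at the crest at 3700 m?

Dry to 1600 m: -9.7 × 0.5 km = -4.85°C, so T = 20.15°C.
Saturated to 3700 m: -4.5 × 2.1 km = -9.45°C, so T = 10.7°C.

10.7°C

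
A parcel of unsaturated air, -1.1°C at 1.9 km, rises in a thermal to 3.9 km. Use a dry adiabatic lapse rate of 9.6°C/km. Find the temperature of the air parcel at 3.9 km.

1900–3900 m, dry adiabatic: Δz = 2 km ⇒ ΔT = -19.2°C; T = -20.3°C

-20.3°C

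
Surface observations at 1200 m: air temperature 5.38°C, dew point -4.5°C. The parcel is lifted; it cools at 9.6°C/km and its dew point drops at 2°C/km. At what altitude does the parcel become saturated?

T and T_d converge at 9.6 − 2 = 7.6°C per km
Height above start = (5.38 − (-4.5)) / 7.6 = 1.3 km
LCL altitude = 1200 m + 1300 m = 2500 m

2500 m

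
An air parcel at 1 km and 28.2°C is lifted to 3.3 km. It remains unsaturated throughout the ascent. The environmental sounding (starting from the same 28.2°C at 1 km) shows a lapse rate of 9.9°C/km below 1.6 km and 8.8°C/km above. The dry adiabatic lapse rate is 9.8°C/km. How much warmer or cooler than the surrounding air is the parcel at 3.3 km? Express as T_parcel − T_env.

Parcel:
  1000 → 3300 m (dry, 9.8°C/km): ΔT = -9.8 × 2.3 = -22.54°C → T = 5.66°C
Environment:
  1000 → 1600 m (environment, lower layer, 9.9°C/km): ΔT = -9.9 × 0.6 = -5.94°C → T = 22.26°C
  1600 → 3300 m (environment, upper layer, 8.8°C/km): ΔT = -8.8 × 1.7 = -14.96°C → T = 7.3°C
T_parcel − T_env = 5.66 − 7.3 = -1.64°C

-1.64°C (parcel cooler than environment)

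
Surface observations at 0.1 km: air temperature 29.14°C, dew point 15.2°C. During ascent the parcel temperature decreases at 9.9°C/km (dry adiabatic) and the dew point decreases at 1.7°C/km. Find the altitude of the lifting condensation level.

T and T_d converge at 9.9 − 1.7 = 8.2°C per km
Height above start = (29.14 − 15.2) / 8.2 = 1.7 km
LCL altitude = 100 m + 1700 m = 1800 m

1.8 km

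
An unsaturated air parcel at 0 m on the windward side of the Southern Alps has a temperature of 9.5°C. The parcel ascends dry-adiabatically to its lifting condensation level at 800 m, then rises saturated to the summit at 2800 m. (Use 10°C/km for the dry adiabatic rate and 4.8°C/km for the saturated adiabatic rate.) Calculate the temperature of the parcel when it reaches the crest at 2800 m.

0 → 800 m (dry, 10°C/km): ΔT = -10 × 0.8 = -8°C → T = 1.5°C
800 → 2800 m (saturated, 4.8°C/km): ΔT = -4.8 × 2 = -9.6°C → T = -8.1°C

-8.1°C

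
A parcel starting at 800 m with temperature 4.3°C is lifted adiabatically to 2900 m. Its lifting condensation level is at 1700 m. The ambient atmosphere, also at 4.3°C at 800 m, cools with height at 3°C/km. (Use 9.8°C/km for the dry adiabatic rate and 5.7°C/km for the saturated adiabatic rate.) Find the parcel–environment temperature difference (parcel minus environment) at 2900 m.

Parcel:
  800–1700 m, dry: Δz = 0.9 km ⇒ ΔT = -8.82°C; T = -4.52°C
  1700–2900 m, saturated: Δz = 1.2 km ⇒ ΔT = -6.84°C; T = -11.36°C
Environment:
  800–2900 m, environment: Δz = 2.1 km ⇒ ΔT = -6.3°C; T = -2°C
T_parcel − T_env = -11.36 − (-2) = -9.36°C

-9.36°C (parcel cooler than environment)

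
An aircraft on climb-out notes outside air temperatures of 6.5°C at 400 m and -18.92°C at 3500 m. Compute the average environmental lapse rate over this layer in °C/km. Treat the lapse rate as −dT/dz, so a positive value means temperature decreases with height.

Γ = −ΔT/Δz = (6.5 − (-18.92)) / (3500 − 400) m
  = 25.42°C / 3.1 km = 8.2°C/km

8.2°C/km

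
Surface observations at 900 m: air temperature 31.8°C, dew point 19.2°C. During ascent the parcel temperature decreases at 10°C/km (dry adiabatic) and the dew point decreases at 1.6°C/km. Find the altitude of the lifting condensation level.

T and T_d converge at 10 − 1.6 = 8.4°C per km
Height above start = (31.8 − 19.2) / 8.4 = 1.5 km
LCL altitude = 900 m + 1500 m = 2400 m

2400 m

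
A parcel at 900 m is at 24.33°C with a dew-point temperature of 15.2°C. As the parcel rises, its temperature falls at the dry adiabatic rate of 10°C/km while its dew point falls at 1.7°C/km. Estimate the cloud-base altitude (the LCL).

2000 m

T and T_d converge at 10 − 1.7 = 8.3°C per km
Height above start = (24.33 − 15.2) / 8.3 = 1.1 km
LCL altitude = 900 m + 1100 m = 2000 m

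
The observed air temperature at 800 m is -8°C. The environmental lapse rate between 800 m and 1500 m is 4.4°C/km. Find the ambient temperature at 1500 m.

-11.08°C

From 800 m to 1500 m (environmental): cools by 4.4 × 0.7 = 3.08°C, giving -11.08°C.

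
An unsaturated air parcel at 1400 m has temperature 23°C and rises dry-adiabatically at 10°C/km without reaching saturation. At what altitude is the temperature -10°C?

4700 m

Height above start = (23 − (-10)) / 10 = 3.3 km
Altitude = 1400 m + 3300 m = 4700 m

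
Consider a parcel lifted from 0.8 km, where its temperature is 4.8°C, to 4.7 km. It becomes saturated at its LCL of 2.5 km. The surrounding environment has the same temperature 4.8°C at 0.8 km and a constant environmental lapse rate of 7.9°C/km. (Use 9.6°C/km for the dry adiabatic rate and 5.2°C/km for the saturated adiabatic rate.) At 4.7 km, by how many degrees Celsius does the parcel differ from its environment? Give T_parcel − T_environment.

+3.05°C (parcel warmer than environment)

Parcel:
  800 → 2500 m (dry, 9.6°C/km): ΔT = -9.6 × 1.7 = -16.32°C → T = -11.52°C
  2500 → 4700 m (saturated, 5.2°C/km): ΔT = -5.2 × 2.2 = -11.44°C → T = -22.96°C
Environment:
  800 → 4700 m (environment, 7.9°C/km): ΔT = -7.9 × 3.9 = -30.81°C → T = -26.01°C
T_parcel − T_env = -22.96 − (-26.01) = +3.05°C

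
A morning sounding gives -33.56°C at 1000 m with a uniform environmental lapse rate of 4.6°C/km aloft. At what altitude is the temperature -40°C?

2400 m

Height above start = (-33.56 − (-40)) / 4.6 = 1.4 km
Altitude = 1000 m + 1400 m = 2400 m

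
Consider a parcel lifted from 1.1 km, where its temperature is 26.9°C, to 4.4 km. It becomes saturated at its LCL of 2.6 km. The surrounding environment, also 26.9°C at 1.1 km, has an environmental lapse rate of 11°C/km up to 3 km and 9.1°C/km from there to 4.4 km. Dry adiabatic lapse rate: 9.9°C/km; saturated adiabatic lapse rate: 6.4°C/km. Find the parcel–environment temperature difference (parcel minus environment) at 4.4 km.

Parcel:
  Dry to 2600 m: -9.9 × 1.5 km = -14.85°C, so T = 12.05°C.
  Saturated to 4400 m: -6.4 × 1.8 km = -11.52°C, so T = 0.53°C.
Environment:
  Environment, lower layer to 3000 m: -11 × 1.9 km = -20.9°C, so T = 6°C.
  Environment, upper layer to 4400 m: -9.1 × 1.4 km = -12.74°C, so T = -6.74°C.
T_parcel − T_env = 0.53 − (-6.74) = +7.27°C

+7.27°C (parcel warmer than environment)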